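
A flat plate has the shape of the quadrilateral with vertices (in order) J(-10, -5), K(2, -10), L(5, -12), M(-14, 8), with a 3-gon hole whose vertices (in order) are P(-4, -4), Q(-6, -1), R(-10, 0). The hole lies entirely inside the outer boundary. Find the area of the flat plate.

74

Outer boundary:
J→K: (-10)(-10) − (2)(-5) = 110
K→L: (2)(-12) − (5)(-10) = 26
L→M: (5)(8) − (-14)(-12) = -128
M→J: (-14)(-5) − (-10)(8) = 150
Σ = 158
Area = |Σ|/2 = 79.
Hole:
P→Q: (-4)(-1) − (-6)(-4) = -20
Q→R: (-6)(0) − (-10)(-1) = -10
R→P: (-10)(-4) − (-4)(0) = 40
Σ = 10
Area = |Σ|/2 = 5.
Net area = 79 − 5 = 74.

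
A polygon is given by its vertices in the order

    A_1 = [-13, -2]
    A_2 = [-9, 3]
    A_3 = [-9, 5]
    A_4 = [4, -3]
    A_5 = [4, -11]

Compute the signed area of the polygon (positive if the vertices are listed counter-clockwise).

-125.5

Apply the surveyor's formula: 2A = Σ (x_i·y_{i+1} − x_{i+1}·y_i), indices taken mod 5.
Σ = (-57) + (-18) + (7) + (-32) + (-151) = -251
Signed area = Σ/2 = -125.5 (negative ⇒ clockwise traversal).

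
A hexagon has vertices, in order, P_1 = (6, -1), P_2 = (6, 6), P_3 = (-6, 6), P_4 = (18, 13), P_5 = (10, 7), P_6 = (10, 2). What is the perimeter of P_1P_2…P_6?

|P_1P_2| = √((0)² + (7)²) = √49 = 7
|P_2P_3| = √((-12)² + (0)²) = √144 = 12
|P_3P_4| = √((24)² + (7)²) = √625 = 25
|P_4P_5| = √((-8)² + (-6)²) = √100 = 10
|P_5P_6| = √((0)² + (-5)²) = √25 = 5
|P_6P_1| = √((-4)² + (-3)²) = √25 = 5
Perimeter = 7 + 12 + 25 + 10 + 5 + 5 = 64.

64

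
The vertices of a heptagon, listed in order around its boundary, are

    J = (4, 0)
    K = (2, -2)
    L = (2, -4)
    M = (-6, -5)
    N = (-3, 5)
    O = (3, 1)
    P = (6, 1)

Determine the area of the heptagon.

J→K: (4)(-2) − (2)(0) = -8
K→L: (2)(-4) − (2)(-2) = -4
L→M: (2)(-5) − (-6)(-4) = -34
M→N: (-6)(5) − (-3)(-5) = -45
N→O: (-3)(1) − (3)(5) = -18
O→P: (3)(1) − (6)(1) = -3
P→J: (6)(0) − (4)(1) = -4
Σ = -116
Area = |Σ|/2 = 58.

58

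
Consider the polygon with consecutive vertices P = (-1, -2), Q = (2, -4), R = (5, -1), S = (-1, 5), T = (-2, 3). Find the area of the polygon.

32

Σ = (8) + (18) + (24) + (7) + (7) = 64
Area = |Σ|/2 = 32.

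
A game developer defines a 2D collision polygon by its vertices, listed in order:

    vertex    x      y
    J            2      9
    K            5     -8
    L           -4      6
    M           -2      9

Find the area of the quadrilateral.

Apply the surveyor's formula: 2A = Σ (x_i·y_{i+1} − x_{i+1}·y_i), indices taken mod 4.
J→K: (2)(-8) − (5)(9) = -61
K→L: (5)(6) − (-4)(-8) = -2
L→M: (-4)(9) − (-2)(6) = -24
M→J: (-2)(9) − (2)(9) = -36
Σ = -123
Area = |Σ|/2 = 61.5.

61.5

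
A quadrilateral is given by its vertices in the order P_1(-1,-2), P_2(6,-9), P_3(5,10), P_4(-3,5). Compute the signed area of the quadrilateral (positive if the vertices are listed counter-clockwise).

Apply the shoelace formula: 2A = Σ (x_i·y_{i+1} − x_{i+1}·y_i), indices taken mod 4.
Σ = (21) + (105) + (55) + (11) = 192
Signed area = Σ/2 = 96 (positive ⇒ counter-clockwise traversal).

96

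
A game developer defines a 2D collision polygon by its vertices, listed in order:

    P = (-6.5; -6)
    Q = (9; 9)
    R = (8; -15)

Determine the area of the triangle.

Apply the shoelace formula: 2A = Σ (x_i·y_{i+1} − x_{i+1}·y_i), indices taken mod 3.
P→Q: (-6.5)(9) − (9)(-6) = -4.5
Q→R: (9)(-15) − (8)(9) = -207
R→P: (8)(-6) − (-6.5)(-15) = -145.5
Σ = -357
Area = |Σ|/2 = 178.5.

178.5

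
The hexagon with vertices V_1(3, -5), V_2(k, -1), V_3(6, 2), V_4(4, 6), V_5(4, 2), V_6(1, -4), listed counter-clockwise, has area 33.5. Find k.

The doubled signed area Σ (x_i y_{i+1} − x_{i+1} y_i) is linear in k.
With k=0 it equals 4; the coefficient of k is 7 (from the two edges through V_2).
So 7·k + 4 = 2·33.5 = 67 ⇒ k = 9.

9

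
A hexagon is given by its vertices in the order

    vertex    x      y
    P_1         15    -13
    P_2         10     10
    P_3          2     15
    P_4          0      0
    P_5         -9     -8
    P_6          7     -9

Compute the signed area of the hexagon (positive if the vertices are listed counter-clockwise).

295.5

Apply the shoelace formula: 2A = Σ (x_i·y_{i+1} − x_{i+1}·y_i), indices taken mod 6.
P_1→P_2: (15)(10) − (10)(-13) = 280
P_2→P_3: (10)(15) − (2)(10) = 130
P_3→P_4: (2)(0) − (0)(15) = 0
P_4→P_5: (0)(-8) − (-9)(0) = 0
P_5→P_6: (-9)(-9) − (7)(-8) = 137
P_6→P_1: (7)(-13) − (15)(-9) = 44
Σ = 591
Signed area = Σ/2 = 295.5 (positive ⇒ counter-clockwise traversal).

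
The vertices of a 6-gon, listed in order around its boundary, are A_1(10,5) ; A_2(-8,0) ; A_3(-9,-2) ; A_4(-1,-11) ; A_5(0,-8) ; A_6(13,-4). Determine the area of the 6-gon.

Apply the shoelace (surveyor's) formula: 2A = Σ (x_i·y_{i+1} − x_{i+1}·y_i), indices taken mod 6.
A_1→A_2: (10)(0) − (-8)(5) = 40
A_2→A_3: (-8)(-2) − (-9)(0) = 16
A_3→A_4: (-9)(-11) − (-1)(-2) = 97
A_4→A_5: (-1)(-8) − (0)(-11) = 8
A_5→A_6: (0)(-4) − (13)(-8) = 104
A_6→A_1: (13)(5) − (10)(-4) = 105
Σ = 370
Area = |Σ|/2 = 185.

185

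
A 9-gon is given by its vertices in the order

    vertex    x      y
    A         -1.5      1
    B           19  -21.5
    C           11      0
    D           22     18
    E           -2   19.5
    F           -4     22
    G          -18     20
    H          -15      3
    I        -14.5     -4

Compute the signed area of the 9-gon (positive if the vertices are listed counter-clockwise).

795.875

Apply Gauss's area formula: 2A = Σ (x_i·y_{i+1} − x_{i+1}·y_i), indices taken mod 9.
A→B: (-1.5)(-21.5) − (19)(1) = 13.25
B→C: (19)(0) − (11)(-21.5) = 236.5
C→D: (11)(18) − (22)(0) = 198
D→E: (22)(19.5) − (-2)(18) = 465
E→F: (-2)(22) − (-4)(19.5) = 34
F→G: (-4)(20) − (-18)(22) = 316
G→H: (-18)(3) − (-15)(20) = 246
H→I: (-15)(-4) − (-14.5)(3) = 103.5
I→A: (-14.5)(1) − (-1.5)(-4) = -20.5
Σ = 1591.75
Signed area = Σ/2 = 795.875 (positive ⇒ counter-clockwise traversal).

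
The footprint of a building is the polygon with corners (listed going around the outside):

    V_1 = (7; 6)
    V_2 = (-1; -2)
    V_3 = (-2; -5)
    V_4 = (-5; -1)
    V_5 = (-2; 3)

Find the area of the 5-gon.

40

Apply Gauss's area formula: 2A = Σ (x_i·y_{i+1} − x_{i+1}·y_i), indices taken mod 5.
Σ = (-8) + (1) + (-23) + (-17) + (-33) = -80
Area = |Σ|/2 = 40.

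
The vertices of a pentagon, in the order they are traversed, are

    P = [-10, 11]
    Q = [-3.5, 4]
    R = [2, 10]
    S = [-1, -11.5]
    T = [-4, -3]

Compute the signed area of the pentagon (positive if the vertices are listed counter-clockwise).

Apply the surveyor's formula: 2A = Σ (x_i·y_{i+1} − x_{i+1}·y_i), indices taken mod 5.
Σ = (-1.5) + (-43) + (-13) + (-43) + (-74) = -174.5
Signed area = Σ/2 = -87.25 (negative ⇒ clockwise traversal).

-87.25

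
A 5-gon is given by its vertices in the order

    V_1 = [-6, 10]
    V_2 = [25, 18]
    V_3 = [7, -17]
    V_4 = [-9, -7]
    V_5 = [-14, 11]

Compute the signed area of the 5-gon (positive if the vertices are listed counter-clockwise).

Cross-terms: -358, -551, -202, -197, -74  ⇒  Σ = -1382
Signed area = Σ/2 = -691 (negative ⇒ clockwise traversal).

-691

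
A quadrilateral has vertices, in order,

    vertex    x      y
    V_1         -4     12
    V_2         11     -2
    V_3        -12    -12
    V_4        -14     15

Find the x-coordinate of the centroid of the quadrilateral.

-1285/276

Apply the shoelace formula. First the cross-terms c_i = x_i·y_{i+1} − x_{i+1}·y_i:
  -124, -156, -348, -108  ⇒  2A = -736, A = -368.
Then Σ (x_i + x_{i+1})·c_i = 10280, so x̄ = 10280 / (6·(-368)) = -1285/276.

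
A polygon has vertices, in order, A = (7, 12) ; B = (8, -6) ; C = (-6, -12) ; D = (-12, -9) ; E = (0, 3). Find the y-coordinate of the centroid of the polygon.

Apply the shoelace (surveyor's) formula. First the cross-terms c_i = x_i·y_{i+1} − x_{i+1}·y_i:
  -138, -132, -90, -36, -21  ⇒  2A = -417, A = -208.5.
Then Σ (y_i + y_{i+1})·c_i = 3339, so ȳ = 3339 / (6·(-208.5)) = -371/139.

-371/139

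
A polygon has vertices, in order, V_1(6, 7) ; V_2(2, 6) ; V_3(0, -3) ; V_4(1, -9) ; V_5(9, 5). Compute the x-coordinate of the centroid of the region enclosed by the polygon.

761/207

Apply the shoelace (surveyor's) formula. First the cross-terms c_i = x_i·y_{i+1} − x_{i+1}·y_i:
  22, -6, 3, 86, 33  ⇒  2A = 138, A = 69.
Then Σ (x_i + x_{i+1})·c_i = 1522, so x̄ = 1522 / (6·69) = 761/207.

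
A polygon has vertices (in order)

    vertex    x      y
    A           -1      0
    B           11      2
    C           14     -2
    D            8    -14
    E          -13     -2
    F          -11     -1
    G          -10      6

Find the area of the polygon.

254.5

Σ = (-2) + (-50) + (-180) + (-198) + (-9) + (-76) + (6) = -509
Area = |Σ|/2 = 254.5.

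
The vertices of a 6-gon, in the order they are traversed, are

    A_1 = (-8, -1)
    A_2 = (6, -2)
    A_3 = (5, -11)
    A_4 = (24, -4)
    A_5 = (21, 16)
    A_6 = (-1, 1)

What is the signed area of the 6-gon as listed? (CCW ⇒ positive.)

362

Σ = (22) + (-56) + (244) + (468) + (37) + (9) = 724
Signed area = Σ/2 = 362 (positive ⇒ counter-clockwise traversal).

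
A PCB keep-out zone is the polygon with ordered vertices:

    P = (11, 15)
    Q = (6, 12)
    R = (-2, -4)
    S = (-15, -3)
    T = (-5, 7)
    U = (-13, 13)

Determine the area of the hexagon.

222

Apply the shoelace (surveyor's) formula: 2A = Σ (x_i·y_{i+1} − x_{i+1}·y_i), indices taken mod 6.
Σ = (42) + (0) + (-54) + (-120) + (26) + (-338) = -444
Area = |Σ|/2 = 222.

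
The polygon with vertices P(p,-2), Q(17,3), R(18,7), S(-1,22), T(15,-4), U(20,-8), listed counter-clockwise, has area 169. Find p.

The doubled signed area Σ (x_i y_{i+1} − x_{i+1} y_i) is linear in p.
With p=0 it equals 96; the coefficient of p is 11 (from the two edges through P).
So 11·p + 96 = 2·169 = 338 ⇒ p = 22.

22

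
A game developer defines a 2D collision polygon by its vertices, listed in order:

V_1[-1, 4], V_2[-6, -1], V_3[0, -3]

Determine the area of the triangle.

Apply the shoelace (surveyor's) formula: 2A = Σ (x_i·y_{i+1} − x_{i+1}·y_i), indices taken mod 3.
Cross-terms: 25, 18, -3  ⇒  Σ = 40
Area = |Σ|/2 = 20.

20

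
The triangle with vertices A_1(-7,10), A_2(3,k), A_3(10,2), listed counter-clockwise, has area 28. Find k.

Write out the shoelace sum; only the two edges meeting at A_2 involve k:
2·Area = [((-7)·k − 3·10) + (3·2 − 10·k)] + 114
       = -17·k + 90 = 56
⇒ k = 2.

2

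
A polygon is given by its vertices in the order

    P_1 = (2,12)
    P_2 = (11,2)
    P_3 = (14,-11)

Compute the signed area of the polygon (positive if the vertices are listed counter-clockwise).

-43.5

Σ = (-128) + (-149) + (190) = -87
Signed area = Σ/2 = -43.5 (negative ⇒ clockwise traversal).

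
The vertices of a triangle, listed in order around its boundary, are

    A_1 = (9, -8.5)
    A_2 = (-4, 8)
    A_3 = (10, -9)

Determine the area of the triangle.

5

Apply the shoelace (surveyor's) formula: 2A = Σ (x_i·y_{i+1} − x_{i+1}·y_i), indices taken mod 3.
A_1→A_2: (9)(8) − (-4)(-8.5) = 38
A_2→A_3: (-4)(-9) − (10)(8) = -44
A_3→A_1: (10)(-8.5) − (9)(-9) = -4
Σ = -10
Area = |Σ|/2 = 5.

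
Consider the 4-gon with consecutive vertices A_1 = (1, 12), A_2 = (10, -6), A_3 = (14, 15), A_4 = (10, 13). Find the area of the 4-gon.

A_1→A_2: (1)(-6) − (10)(12) = -126
A_2→A_3: (10)(15) − (14)(-6) = 234
A_3→A_4: (14)(13) − (10)(15) = 32
A_4→A_1: (10)(12) − (1)(13) = 107
Σ = 247
Area = |Σ|/2 = 123.5.

123.5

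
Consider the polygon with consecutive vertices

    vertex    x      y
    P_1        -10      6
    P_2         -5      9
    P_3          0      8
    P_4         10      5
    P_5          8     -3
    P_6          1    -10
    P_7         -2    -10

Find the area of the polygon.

Σ = (-60) + (-40) + (-80) + (-70) + (-77) + (-30) + (-112) = -469
Area = |Σ|/2 = 234.5.

234.5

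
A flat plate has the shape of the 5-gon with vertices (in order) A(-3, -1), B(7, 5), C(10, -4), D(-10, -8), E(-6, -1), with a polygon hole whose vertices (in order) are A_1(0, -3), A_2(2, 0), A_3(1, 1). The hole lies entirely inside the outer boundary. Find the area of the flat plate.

Outer boundary:
A→B: (-3)(5) − (7)(-1) = -8
B→C: (7)(-4) − (10)(5) = -78
C→D: (10)(-8) − (-10)(-4) = -120
D→E: (-10)(-1) − (-6)(-8) = -38
E→A: (-6)(-1) − (-3)(-1) = 3
Σ = -241
Area = |Σ|/2 = 120.5.
Hole:
A_1→A_2: (0)(0) − (2)(-3) = 6
A_2→A_3: (2)(1) − (1)(0) = 2
A_3→A_1: (1)(-3) − (0)(1) = -3
Σ = 5
Area = |Σ|/2 = 2.5.
Net area = 120.5 − 2.5 = 118.

118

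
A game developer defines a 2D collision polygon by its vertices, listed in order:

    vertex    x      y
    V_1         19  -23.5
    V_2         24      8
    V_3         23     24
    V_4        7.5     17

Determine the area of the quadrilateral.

409.875

Apply the shoelace (surveyor's) formula: 2A = Σ (x_i·y_{i+1} − x_{i+1}·y_i), indices taken mod 4.
Cross-terms: 716, 392, 211, -499.25  ⇒  Σ = 819.75
Area = |Σ|/2 = 409.875.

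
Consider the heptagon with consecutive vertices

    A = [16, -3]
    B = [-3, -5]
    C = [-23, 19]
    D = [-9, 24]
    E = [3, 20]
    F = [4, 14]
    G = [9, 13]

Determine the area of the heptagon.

620.5

Apply the shoelace formula: 2A = Σ (x_i·y_{i+1} − x_{i+1}·y_i), indices taken mod 7.
Σ = (-89) + (-172) + (-381) + (-252) + (-38) + (-74) + (-235) = -1241
Area = |Σ|/2 = 620.5.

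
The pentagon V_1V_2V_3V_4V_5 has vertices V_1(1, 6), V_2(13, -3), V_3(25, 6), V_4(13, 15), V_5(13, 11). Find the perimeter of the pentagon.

|V_1V_2| = √((12)² + (-9)²) = √225 = 15
|V_2V_3| = √((12)² + (9)²) = √225 = 15
|V_3V_4| = √((-12)² + (9)²) = √225 = 15
|V_4V_5| = √((0)² + (-4)²) = √16 = 4
|V_5V_1| = √((-12)² + (-5)²) = √169 = 13
Perimeter = 15 + 15 + 15 + 4 + 13 = 62.

62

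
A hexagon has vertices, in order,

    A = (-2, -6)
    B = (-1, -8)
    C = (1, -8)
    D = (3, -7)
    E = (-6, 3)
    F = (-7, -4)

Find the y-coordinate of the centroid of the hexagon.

Apply the shoelace (surveyor's) formula. First the cross-terms c_i = x_i·y_{i+1} − x_{i+1}·y_i:
  10, 16, 17, -33, 45, 34  ⇒  2A = 89, A = 44.5.
Then Σ (y_i + y_{i+1})·c_i = -904, so ȳ = -904 / (6·44.5) = -904/267.

-904/267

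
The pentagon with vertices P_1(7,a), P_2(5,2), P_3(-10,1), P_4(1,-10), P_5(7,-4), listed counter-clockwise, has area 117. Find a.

1

The doubled signed area Σ (x_i y_{i+1} − x_{i+1} y_i) is linear in a.
With a=0 it equals 232; the coefficient of a is 2 (from the two edges through P_1).
So 2·a + 232 = 2·117 = 234 ⇒ a = 1.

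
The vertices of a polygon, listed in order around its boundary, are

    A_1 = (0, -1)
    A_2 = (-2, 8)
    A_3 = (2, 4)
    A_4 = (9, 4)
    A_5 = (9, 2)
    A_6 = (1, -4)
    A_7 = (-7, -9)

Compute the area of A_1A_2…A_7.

70

Apply the shoelace formula: 2A = Σ (x_i·y_{i+1} − x_{i+1}·y_i), indices taken mod 7.
Cross-terms: -2, -24, -28, -18, -38, -37, 7  ⇒  Σ = -140
Area = |Σ|/2 = 70.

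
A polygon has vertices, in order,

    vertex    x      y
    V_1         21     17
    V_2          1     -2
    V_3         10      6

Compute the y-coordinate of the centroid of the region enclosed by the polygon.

Apply the surveyor's formula. First the cross-terms c_i = x_i·y_{i+1} − x_{i+1}·y_i:
  -59, 26, 44  ⇒  2A = 11, A = 5.5.
Then Σ (y_i + y_{i+1})·c_i = 231, so ȳ = 231 / (6·5.5) = 7.

7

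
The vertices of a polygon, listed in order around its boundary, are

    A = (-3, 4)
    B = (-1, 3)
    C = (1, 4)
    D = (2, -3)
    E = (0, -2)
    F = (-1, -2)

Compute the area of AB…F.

19.5

Apply the surveyor's formula: 2A = Σ (x_i·y_{i+1} − x_{i+1}·y_i), indices taken mod 6.
Cross-terms: -5, -7, -11, -4, -2, -10  ⇒  Σ = -39
Area = |Σ|/2 = 19.5.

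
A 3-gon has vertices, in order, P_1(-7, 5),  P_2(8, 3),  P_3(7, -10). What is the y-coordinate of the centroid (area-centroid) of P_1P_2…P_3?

Apply the shoelace (surveyor's) formula. First the cross-terms c_i = x_i·y_{i+1} − x_{i+1}·y_i:
  -61, -101, -35  ⇒  2A = -197, A = -98.5.
Then Σ (y_i + y_{i+1})·c_i = 394, so ȳ = 394 / (6·(-98.5)) = -2/3.

-2/3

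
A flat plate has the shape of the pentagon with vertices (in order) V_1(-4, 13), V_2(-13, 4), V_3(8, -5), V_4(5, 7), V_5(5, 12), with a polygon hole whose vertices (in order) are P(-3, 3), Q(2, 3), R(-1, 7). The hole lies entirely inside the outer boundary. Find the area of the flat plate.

Outer boundary:
Cross-terms: 153, 33, 81, 25, 113  ⇒  Σ = 405
Area = |Σ|/2 = 202.5.
Hole:
Σ = (-15) + (17) + (18) = 20
Area = |Σ|/2 = 10.
Net area = 202.5 − 10 = 192.5.

192.5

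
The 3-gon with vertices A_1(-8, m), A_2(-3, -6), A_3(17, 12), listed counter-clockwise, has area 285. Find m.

Write out the shoelace sum; only the two edges meeting at A_1 involve m:
2·Area = [(17·m − (-8)·12) + ((-8)·(-6) − (-3)·m)] + 66
       = 20·m + 210 = 570
⇒ m = 18.

18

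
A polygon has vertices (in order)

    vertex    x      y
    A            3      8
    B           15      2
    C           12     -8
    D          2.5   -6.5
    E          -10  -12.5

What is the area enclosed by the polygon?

Apply the shoelace formula: 2A = Σ (x_i·y_{i+1} − x_{i+1}·y_i), indices taken mod 5.
Σ = (-114) + (-144) + (-58) + (-96.25) + (-42.5) = -454.75
Area = |Σ|/2 = 227.375.

227.375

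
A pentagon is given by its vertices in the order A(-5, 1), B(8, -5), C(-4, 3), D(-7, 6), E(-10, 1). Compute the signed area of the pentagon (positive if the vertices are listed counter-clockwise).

33

Apply the surveyor's formula: 2A = Σ (x_i·y_{i+1} − x_{i+1}·y_i), indices taken mod 5.
Σ = (17) + (4) + (-3) + (53) + (-5) = 66
Signed area = Σ/2 = 33 (positive ⇒ counter-clockwise traversal).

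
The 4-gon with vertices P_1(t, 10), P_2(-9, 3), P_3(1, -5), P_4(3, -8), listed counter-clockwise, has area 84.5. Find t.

0

The doubled signed area Σ (x_i y_{i+1} − x_{i+1} y_i) is linear in t.
With t=0 it equals 169; the coefficient of t is 11 (from the two edges through P_1).
So 11·t + 169 = 2·84.5 = 169 ⇒ t = 0.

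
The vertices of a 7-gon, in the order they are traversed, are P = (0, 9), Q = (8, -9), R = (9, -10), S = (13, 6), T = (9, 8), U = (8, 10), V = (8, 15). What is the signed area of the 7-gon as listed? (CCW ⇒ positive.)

Σ = (-72) + (1) + (184) + (50) + (26) + (40) + (72) = 301
Signed area = Σ/2 = 150.5 (positive ⇒ counter-clockwise traversal).

150.5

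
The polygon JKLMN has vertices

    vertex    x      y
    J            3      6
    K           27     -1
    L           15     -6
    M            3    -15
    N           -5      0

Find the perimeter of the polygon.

80

|JK| = √((24)² + (-7)²) = √625 = 25
|KL| = √((-12)² + (-5)²) = √169 = 13
|LM| = √((-12)² + (-9)²) = √225 = 15
|MN| = √((-8)² + (15)²) = √289 = 17
|NJ| = √((8)² + (6)²) = √100 = 10
Perimeter = 25 + 13 + 15 + 17 + 10 = 80.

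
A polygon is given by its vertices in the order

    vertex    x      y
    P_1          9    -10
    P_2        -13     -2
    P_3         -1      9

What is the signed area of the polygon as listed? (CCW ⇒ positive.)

Σ = (-148) + (-119) + (-71) = -338
Signed area = Σ/2 = -169 (negative ⇒ clockwise traversal).

-169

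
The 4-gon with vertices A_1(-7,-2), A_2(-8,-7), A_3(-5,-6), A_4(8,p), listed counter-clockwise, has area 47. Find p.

8

The doubled signed area Σ (x_i y_{i+1} − x_{i+1} y_i) is linear in p.
With p=0 it equals 78; the coefficient of p is 2 (from the two edges through A_4).
So 2·p + 78 = 2·47 = 94 ⇒ p = 8.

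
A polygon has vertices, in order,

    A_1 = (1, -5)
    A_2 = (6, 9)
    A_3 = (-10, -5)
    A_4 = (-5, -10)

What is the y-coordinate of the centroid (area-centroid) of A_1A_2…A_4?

-2

Apply the shoelace formula. First the cross-terms c_i = x_i·y_{i+1} − x_{i+1}·y_i:
  39, 60, 75, 35  ⇒  2A = 209, A = 104.5.
Then Σ (y_i + y_{i+1})·c_i = -1254, so ȳ = -1254 / (6·104.5) = -2.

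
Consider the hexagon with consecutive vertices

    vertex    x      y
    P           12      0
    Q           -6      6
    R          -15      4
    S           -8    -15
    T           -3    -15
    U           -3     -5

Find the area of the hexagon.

250

Apply the shoelace (surveyor's) formula: 2A = Σ (x_i·y_{i+1} − x_{i+1}·y_i), indices taken mod 6.
Σ = (72) + (66) + (257) + (75) + (-30) + (60) = 500
Area = |Σ|/2 = 250.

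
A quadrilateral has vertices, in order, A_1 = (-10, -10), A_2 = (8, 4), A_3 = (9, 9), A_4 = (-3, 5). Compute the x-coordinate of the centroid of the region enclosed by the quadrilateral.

-1/9

Apply the surveyor's formula. First the cross-terms c_i = x_i·y_{i+1} − x_{i+1}·y_i:
  40, 36, 72, 80  ⇒  2A = 228, A = 114.
Then Σ (x_i + x_{i+1})·c_i = -76, so x̄ = -76 / (6·114) = -1/9.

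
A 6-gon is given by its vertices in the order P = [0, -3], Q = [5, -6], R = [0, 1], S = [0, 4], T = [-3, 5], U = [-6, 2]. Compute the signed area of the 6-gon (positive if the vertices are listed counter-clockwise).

37

P→Q: (0)(-6) − (5)(-3) = 15
Q→R: (5)(1) − (0)(-6) = 5
R→S: (0)(4) − (0)(1) = 0
S→T: (0)(5) − (-3)(4) = 12
T→U: (-3)(2) − (-6)(5) = 24
U→P: (-6)(-3) − (0)(2) = 18
Σ = 74
Signed area = Σ/2 = 37 (positive ⇒ counter-clockwise traversal).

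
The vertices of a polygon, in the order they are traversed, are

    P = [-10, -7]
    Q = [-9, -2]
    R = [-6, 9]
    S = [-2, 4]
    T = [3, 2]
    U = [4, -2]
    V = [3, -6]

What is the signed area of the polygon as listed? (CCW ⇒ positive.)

-135.5

Apply Gauss's area formula: 2A = Σ (x_i·y_{i+1} − x_{i+1}·y_i), indices taken mod 7.
Σ = (-43) + (-93) + (-6) + (-16) + (-14) + (-18) + (-81) = -271
Signed area = Σ/2 = -135.5 (negative ⇒ clockwise traversal).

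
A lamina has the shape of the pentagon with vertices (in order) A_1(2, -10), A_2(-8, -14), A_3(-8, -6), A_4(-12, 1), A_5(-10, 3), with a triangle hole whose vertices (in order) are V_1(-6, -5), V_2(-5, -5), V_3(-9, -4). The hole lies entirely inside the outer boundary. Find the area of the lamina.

Outer boundary:
Cross-terms: -108, -64, -80, -26, 94  ⇒  Σ = -184
Area = |Σ|/2 = 92.
Hole:
Apply Gauss's area formula: 2A = Σ (x_i·y_{i+1} − x_{i+1}·y_i), indices taken mod 3.
Σ = (5) + (-25) + (21) = 1
Area = |Σ|/2 = 0.5.
Net area = 92 − 0.5 = 91.5.

91.5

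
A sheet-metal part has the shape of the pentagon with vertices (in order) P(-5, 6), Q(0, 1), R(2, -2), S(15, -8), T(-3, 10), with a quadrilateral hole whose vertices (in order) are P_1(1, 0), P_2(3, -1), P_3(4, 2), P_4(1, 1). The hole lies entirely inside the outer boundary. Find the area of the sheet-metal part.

77.5

Outer boundary:
Cross-terms: -5, -2, 14, 126, 32  ⇒  Σ = 165
Area = |Σ|/2 = 82.5.
Hole:
Apply the surveyor's formula: 2A = Σ (x_i·y_{i+1} − x_{i+1}·y_i), indices taken mod 4.
Σ = (-1) + (10) + (2) + (-1) = 10
Area = |Σ|/2 = 5.
Net area = 82.5 − 5 = 77.5.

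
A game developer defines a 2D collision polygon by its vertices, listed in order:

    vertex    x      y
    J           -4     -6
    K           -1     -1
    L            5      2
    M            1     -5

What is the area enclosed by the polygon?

26

Σ = (-2) + (3) + (-27) + (-26) = -52
Area = |Σ|/2 = 26.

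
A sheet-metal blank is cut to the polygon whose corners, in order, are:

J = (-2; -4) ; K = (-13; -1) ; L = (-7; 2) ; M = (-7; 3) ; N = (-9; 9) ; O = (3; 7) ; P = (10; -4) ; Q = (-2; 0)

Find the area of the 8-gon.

149

Cross-terms: -50, -33, -7, -36, -90, -82, -8, 8  ⇒  Σ = -298
Area = |Σ|/2 = 149.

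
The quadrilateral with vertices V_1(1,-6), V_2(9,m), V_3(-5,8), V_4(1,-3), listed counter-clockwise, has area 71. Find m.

Write out the shoelace sum; only the two edges meeting at V_2 involve m:
2·Area = [(1·m − 9·(-6)) + (9·8 − (-5)·m)] + 4
       = 6·m + 130 = 142
⇒ m = 2.

2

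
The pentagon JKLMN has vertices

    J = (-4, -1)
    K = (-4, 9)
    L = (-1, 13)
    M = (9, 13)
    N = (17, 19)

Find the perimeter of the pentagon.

64

|JK| = √((0)² + (10)²) = √100 = 10
|KL| = √((3)² + (4)²) = √25 = 5
|LM| = √((10)² + (0)²) = √100 = 10
|MN| = √((8)² + (6)²) = √100 = 10
|NJ| = √((-21)² + (-20)²) = √841 = 29
Perimeter = 10 + 5 + 10 + 10 + 29 = 64.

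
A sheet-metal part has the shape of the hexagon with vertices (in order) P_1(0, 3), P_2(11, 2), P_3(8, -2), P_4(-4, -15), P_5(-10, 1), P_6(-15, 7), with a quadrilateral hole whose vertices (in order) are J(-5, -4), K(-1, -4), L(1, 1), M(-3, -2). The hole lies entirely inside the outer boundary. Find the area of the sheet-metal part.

Outer boundary:
P_1→P_2: (0)(2) − (11)(3) = -33
P_2→P_3: (11)(-2) − (8)(2) = -38
P_3→P_4: (8)(-15) − (-4)(-2) = -128
P_4→P_5: (-4)(1) − (-10)(-15) = -154
P_5→P_6: (-10)(7) − (-15)(1) = -55
P_6→P_1: (-15)(3) − (0)(7) = -45
Σ = -453
Area = |Σ|/2 = 226.5.
Hole:
Cross-terms: 16, 3, 1, 2  ⇒  Σ = 22
Area = |Σ|/2 = 11.
Net area = 226.5 − 11 = 215.5.

215.5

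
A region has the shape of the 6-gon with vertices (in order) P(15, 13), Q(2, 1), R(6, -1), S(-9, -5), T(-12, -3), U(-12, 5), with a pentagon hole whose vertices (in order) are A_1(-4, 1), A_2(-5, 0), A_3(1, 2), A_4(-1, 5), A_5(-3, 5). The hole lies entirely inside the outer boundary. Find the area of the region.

Outer boundary:
Apply the surveyor's formula: 2A = Σ (x_i·y_{i+1} − x_{i+1}·y_i), indices taken mod 6.
Σ = (-11) + (-8) + (-39) + (-33) + (-96) + (-231) = -418
Area = |Σ|/2 = 209.
Hole:
A_1→A_2: (-4)(0) − (-5)(1) = 5
A_2→A_3: (-5)(2) − (1)(0) = -10
A_3→A_4: (1)(5) − (-1)(2) = 7
A_4→A_5: (-1)(5) − (-3)(5) = 10
A_5→A_1: (-3)(1) − (-4)(5) = 17
Σ = 29
Area = |Σ|/2 = 14.5.
Net area = 209 − 14.5 = 194.5.

194.5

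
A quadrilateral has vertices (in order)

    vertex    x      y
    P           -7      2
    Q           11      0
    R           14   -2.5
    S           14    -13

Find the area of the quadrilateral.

Apply the shoelace (surveyor's) formula: 2A = Σ (x_i·y_{i+1} − x_{i+1}·y_i), indices taken mod 4.
Σ = (-22) + (-27.5) + (-147) + (-63) = -259.5
Area = |Σ|/2 = 129.75.

129.75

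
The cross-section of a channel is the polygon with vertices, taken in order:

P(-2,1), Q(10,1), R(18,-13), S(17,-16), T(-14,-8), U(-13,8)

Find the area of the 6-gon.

400

Apply Gauss's area formula: 2A = Σ (x_i·y_{i+1} − x_{i+1}·y_i), indices taken mod 6.
Cross-terms: -12, -148, -67, -360, -216, 3  ⇒  Σ = -800
Area = |Σ|/2 = 400.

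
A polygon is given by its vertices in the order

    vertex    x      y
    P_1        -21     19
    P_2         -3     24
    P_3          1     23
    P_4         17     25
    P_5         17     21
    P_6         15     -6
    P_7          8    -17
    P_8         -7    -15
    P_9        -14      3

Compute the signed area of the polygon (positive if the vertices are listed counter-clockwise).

-1135.5

Apply the shoelace (surveyor's) formula: 2A = Σ (x_i·y_{i+1} − x_{i+1}·y_i), indices taken mod 9.
Cross-terms: -447, -93, -366, -68, -417, -207, -239, -231, -203  ⇒  Σ = -2271
Signed area = Σ/2 = -1135.5 (negative ⇒ clockwise traversal).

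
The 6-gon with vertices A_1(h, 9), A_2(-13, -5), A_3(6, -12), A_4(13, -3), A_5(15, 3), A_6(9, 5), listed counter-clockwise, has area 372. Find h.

-9

The doubled signed area Σ (x_i y_{i+1} − x_{i+1} y_i) is linear in h.
With h=0 it equals 654; the coefficient of h is -10 (from the two edges through A_1).
So -10·h + 654 = 2·372 = 744 ⇒ h = -9.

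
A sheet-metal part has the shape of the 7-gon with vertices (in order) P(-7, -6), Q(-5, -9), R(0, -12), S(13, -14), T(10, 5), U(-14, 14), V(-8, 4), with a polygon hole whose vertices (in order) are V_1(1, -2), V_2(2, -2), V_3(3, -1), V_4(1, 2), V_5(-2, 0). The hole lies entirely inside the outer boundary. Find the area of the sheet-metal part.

387.5

Outer boundary:
Cross-terms: 33, 60, 156, 205, 210, 56, 76  ⇒  Σ = 796
Area = |Σ|/2 = 398.
Hole:
Apply the shoelace formula: 2A = Σ (x_i·y_{i+1} − x_{i+1}·y_i), indices taken mod 5.
Σ = (2) + (4) + (7) + (4) + (4) = 21
Area = |Σ|/2 = 10.5.
Net area = 398 − 10.5 = 387.5.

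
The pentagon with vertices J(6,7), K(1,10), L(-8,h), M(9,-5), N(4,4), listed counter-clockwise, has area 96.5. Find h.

The doubled signed area Σ (x_i y_{i+1} − x_{i+1} y_i) is linear in h.
With h=0 it equals 233; the coefficient of h is -8 (from the two edges through L).
So -8·h + 233 = 2·96.5 = 193 ⇒ h = 5.

5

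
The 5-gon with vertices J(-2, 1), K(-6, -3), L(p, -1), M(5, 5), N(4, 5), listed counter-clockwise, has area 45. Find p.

Write out the shoelace sum; only the two edges meeting at L involve p:
2·Area = [((-6)·(-1) − p·(-3)) + (p·5 − 5·(-1))] + 31
       = 8·p + 42 = 90
⇒ p = 6.

6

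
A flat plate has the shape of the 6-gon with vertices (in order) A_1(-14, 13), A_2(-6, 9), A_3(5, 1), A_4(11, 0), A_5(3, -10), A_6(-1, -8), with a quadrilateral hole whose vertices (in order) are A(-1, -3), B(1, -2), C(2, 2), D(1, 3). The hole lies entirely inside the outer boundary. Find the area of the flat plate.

182

Outer boundary:
Apply Gauss's area formula: 2A = Σ (x_i·y_{i+1} − x_{i+1}·y_i), indices taken mod 6.
Σ = (-48) + (-51) + (-11) + (-110) + (-34) + (-125) = -379
Area = |Σ|/2 = 189.5.
Hole:
Σ = (5) + (6) + (4) + (0) = 15
Area = |Σ|/2 = 7.5.
Net area = 189.5 − 7.5 = 182.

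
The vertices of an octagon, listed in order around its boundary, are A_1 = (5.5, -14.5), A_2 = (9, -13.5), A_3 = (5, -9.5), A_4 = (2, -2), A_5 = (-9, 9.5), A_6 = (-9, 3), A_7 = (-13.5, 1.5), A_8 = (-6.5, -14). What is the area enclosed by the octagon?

251.875

Apply the shoelace (surveyor's) formula: 2A = Σ (x_i·y_{i+1} − x_{i+1}·y_i), indices taken mod 8.
A_1→A_2: (5.5)(-13.5) − (9)(-14.5) = 56.25
A_2→A_3: (9)(-9.5) − (5)(-13.5) = -18
A_3→A_4: (5)(-2) − (2)(-9.5) = 9
A_4→A_5: (2)(9.5) − (-9)(-2) = 1
A_5→A_6: (-9)(3) − (-9)(9.5) = 58.5
A_6→A_7: (-9)(1.5) − (-13.5)(3) = 27
A_7→A_8: (-13.5)(-14) − (-6.5)(1.5) = 198.75
A_8→A_1: (-6.5)(-14.5) − (5.5)(-14) = 171.25
Σ = 503.75
Area = |Σ|/2 = 251.875.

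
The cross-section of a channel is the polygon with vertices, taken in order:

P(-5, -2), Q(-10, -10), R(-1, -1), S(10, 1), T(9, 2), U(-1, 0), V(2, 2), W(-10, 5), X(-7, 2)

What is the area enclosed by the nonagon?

59.5

Apply Gauss's area formula: 2A = Σ (x_i·y_{i+1} − x_{i+1}·y_i), indices taken mod 9.
Σ = (30) + (0) + (9) + (11) + (2) + (-2) + (30) + (15) + (24) = 119
Area = |Σ|/2 = 59.5.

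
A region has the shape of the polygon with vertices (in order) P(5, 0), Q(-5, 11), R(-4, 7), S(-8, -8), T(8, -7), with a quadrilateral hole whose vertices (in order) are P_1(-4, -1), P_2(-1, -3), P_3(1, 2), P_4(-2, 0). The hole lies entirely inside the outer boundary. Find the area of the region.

Outer boundary:
Apply the shoelace (surveyor's) formula: 2A = Σ (x_i·y_{i+1} − x_{i+1}·y_i), indices taken mod 5.
P→Q: (5)(11) − (-5)(0) = 55
Q→R: (-5)(7) − (-4)(11) = 9
R→S: (-4)(-8) − (-8)(7) = 88
S→T: (-8)(-7) − (8)(-8) = 120
T→P: (8)(0) − (5)(-7) = 35
Σ = 307
Area = |Σ|/2 = 153.5.
Hole:
Apply Gauss's area formula: 2A = Σ (x_i·y_{i+1} − x_{i+1}·y_i), indices taken mod 4.
Σ = (11) + (1) + (4) + (2) = 18
Area = |Σ|/2 = 9.
Net area = 153.5 − 9 = 144.5.

144.5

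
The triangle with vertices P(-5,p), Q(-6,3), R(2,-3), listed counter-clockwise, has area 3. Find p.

Write out the shoelace sum; only the two edges meeting at P involve p:
2·Area = [(2·p − (-5)·(-3)) + ((-5)·3 − (-6)·p)] + 12
       = 8·p + -18 = 6
⇒ p = 3.

3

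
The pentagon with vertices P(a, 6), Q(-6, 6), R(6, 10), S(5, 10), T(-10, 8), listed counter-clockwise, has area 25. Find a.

-10

The doubled signed area Σ (x_i y_{i+1} − x_{i+1} y_i) is linear in a.
With a=0 it equals 30; the coefficient of a is -2 (from the two edges through P).
So -2·a + 30 = 2·25 = 50 ⇒ a = -10.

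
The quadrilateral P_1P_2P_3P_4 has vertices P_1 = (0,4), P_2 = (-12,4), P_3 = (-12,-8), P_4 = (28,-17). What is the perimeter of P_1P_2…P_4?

|P_1P_2| = √((-12)² + (0)²) = √144 = 12
|P_2P_3| = √((0)² + (-12)²) = √144 = 12
|P_3P_4| = √((40)² + (-9)²) = √1681 = 41
|P_4P_1| = √((-28)² + (21)²) = √1225 = 35
Perimeter = 12 + 12 + 41 + 35 = 100.

100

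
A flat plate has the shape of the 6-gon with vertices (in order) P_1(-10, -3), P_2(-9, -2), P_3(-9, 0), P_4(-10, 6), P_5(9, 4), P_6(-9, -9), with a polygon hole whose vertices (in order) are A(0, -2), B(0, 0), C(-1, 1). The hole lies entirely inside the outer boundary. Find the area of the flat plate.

139.5

Outer boundary:
Apply Gauss's area formula: 2A = Σ (x_i·y_{i+1} − x_{i+1}·y_i), indices taken mod 6.
P_1→P_2: (-10)(-2) − (-9)(-3) = -7
P_2→P_3: (-9)(0) − (-9)(-2) = -18
P_3→P_4: (-9)(6) − (-10)(0) = -54
P_4→P_5: (-10)(4) − (9)(6) = -94
P_5→P_6: (9)(-9) − (-9)(4) = -45
P_6→P_1: (-9)(-3) − (-10)(-9) = -63
Σ = -281
Area = |Σ|/2 = 140.5.
Hole:
A→B: (0)(0) − (0)(-2) = 0
B→C: (0)(1) − (-1)(0) = 0
C→A: (-1)(-2) − (0)(1) = 2
Σ = 2
Area = |Σ|/2 = 1.
Net area = 140.5 − 1 = 139.5.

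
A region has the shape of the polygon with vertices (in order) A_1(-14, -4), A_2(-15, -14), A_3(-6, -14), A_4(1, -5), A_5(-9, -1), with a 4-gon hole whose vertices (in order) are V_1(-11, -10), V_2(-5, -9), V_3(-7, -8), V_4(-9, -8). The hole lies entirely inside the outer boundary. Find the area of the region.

Outer boundary:
Σ = (136) + (126) + (44) + (-46) + (22) = 282
Area = |Σ|/2 = 141.
Hole:
Apply Gauss's area formula: 2A = Σ (x_i·y_{i+1} − x_{i+1}·y_i), indices taken mod 4.
Σ = (49) + (-23) + (-16) + (2) = 12
Area = |Σ|/2 = 6.
Net area = 141 − 6 = 135.

135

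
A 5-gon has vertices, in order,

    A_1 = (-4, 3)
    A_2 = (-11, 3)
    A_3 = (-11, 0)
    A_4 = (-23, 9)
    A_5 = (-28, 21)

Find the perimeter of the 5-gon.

68

|A_1A_2| = √((-7)² + (0)²) = √49 = 7
|A_2A_3| = √((0)² + (-3)²) = √9 = 3
|A_3A_4| = √((-12)² + (9)²) = √225 = 15
|A_4A_5| = √((-5)² + (12)²) = √169 = 13
|A_5A_1| = √((24)² + (-18)²) = √900 = 30
Perimeter = 7 + 3 + 15 + 13 + 30 = 68.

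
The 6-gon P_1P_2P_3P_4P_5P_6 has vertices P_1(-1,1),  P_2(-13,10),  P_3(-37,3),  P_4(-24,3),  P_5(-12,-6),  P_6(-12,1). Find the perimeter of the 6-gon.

86

|P_1P_2| = √((-12)² + (9)²) = √225 = 15
|P_2P_3| = √((-24)² + (-7)²) = √625 = 25
|P_3P_4| = √((13)² + (0)²) = √169 = 13
|P_4P_5| = √((12)² + (-9)²) = √225 = 15
|P_5P_6| = √((0)² + (7)²) = √49 = 7
|P_6P_1| = √((11)² + (0)²) = √121 = 11
Perimeter = 15 + 25 + 13 + 15 + 7 + 11 = 86.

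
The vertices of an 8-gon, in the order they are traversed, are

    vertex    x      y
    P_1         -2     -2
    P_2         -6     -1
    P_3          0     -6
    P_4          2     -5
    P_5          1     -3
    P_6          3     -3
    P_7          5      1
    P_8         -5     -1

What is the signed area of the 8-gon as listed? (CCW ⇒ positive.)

Cross-terms: -10, 36, 12, -1, 6, 18, 0, 8  ⇒  Σ = 69
Signed area = Σ/2 = 34.5 (positive ⇒ counter-clockwise traversal).

34.5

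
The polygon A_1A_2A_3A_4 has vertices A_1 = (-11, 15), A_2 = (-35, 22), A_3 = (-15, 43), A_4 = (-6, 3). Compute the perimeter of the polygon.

|A_1A_2| = √((-24)² + (7)²) = √625 = 25
|A_2A_3| = √((20)² + (21)²) = √841 = 29
|A_3A_4| = √((9)² + (-40)²) = √1681 = 41
|A_4A_1| = √((-5)² + (12)²) = √169 = 13
Perimeter = 25 + 29 + 41 + 13 = 108.

108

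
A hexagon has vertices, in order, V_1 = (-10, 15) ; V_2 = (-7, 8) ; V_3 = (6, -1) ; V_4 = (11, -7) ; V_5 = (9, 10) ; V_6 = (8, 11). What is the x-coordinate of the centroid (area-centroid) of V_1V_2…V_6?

2.144

Apply the shoelace formula. First the cross-terms c_i = x_i·y_{i+1} − x_{i+1}·y_i:
  25, -41, -31, 173, 19, 230  ⇒  2A = 375, A = 187.5.
Then Σ (x_i + x_{i+1})·c_i = 2412, so x̄ = 2412 / (6·187.5) = 2.144.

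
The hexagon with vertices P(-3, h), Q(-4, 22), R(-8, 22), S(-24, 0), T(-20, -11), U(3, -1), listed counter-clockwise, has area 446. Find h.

4

The doubled signed area Σ (x_i y_{i+1} − x_{i+1} y_i) is linear in h.
With h=0 it equals 864; the coefficient of h is 7 (from the two edges through P).
So 7·h + 864 = 2·446 = 892 ⇒ h = 4.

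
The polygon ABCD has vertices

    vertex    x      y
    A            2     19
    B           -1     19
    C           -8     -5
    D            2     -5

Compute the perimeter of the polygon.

62

|AB| = √((-3)² + (0)²) = √9 = 3
|BC| = √((-7)² + (-24)²) = √625 = 25
|CD| = √((10)² + (0)²) = √100 = 10
|DA| = √((0)² + (24)²) = √576 = 24
Perimeter = 3 + 25 + 10 + 24 = 62.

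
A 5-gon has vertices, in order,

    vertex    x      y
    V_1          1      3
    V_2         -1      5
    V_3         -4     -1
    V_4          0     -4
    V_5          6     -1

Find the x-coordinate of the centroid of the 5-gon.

9/22

Apply Gauss's area formula. First the cross-terms c_i = x_i·y_{i+1} − x_{i+1}·y_i:
  8, 21, 16, 24, 19  ⇒  2A = 88, A = 44.
Then Σ (x_i + x_{i+1})·c_i = 108, so x̄ = 108 / (6·44) = 9/22.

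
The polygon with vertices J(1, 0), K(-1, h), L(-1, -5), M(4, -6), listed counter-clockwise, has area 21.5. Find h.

3

Write out the shoelace sum; only the two edges meeting at K involve h:
2·Area = [(1·h − (-1)·0) + ((-1)·(-5) − (-1)·h)] + 32
       = 2·h + 37 = 43
⇒ h = 3.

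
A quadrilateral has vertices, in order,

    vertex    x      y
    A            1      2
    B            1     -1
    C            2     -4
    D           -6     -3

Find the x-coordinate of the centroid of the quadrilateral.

-51/44

Apply the shoelace (surveyor's) formula. First the cross-terms c_i = x_i·y_{i+1} − x_{i+1}·y_i:
  -3, -2, -30, -9  ⇒  2A = -44, A = -22.
Then Σ (x_i + x_{i+1})·c_i = 153, so x̄ = 153 / (6·(-22)) = -51/44.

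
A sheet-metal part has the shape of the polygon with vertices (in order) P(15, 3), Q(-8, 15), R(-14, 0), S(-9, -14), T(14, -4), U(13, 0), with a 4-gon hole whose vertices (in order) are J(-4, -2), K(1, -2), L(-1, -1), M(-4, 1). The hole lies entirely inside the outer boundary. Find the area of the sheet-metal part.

Outer boundary:
Apply the shoelace formula: 2A = Σ (x_i·y_{i+1} − x_{i+1}·y_i), indices taken mod 6.
Σ = (249) + (210) + (196) + (232) + (52) + (39) = 978
Area = |Σ|/2 = 489.
Hole:
Cross-terms: 10, -3, -5, 12  ⇒  Σ = 14
Area = |Σ|/2 = 7.
Net area = 489 − 7 = 482.

482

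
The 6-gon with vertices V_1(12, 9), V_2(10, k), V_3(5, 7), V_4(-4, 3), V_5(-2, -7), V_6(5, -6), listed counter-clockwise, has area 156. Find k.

Write out the shoelace sum; only the two edges meeting at V_2 involve k:
2·Area = [(12·k − 10·9) + (10·7 − 5·k)] + 241
       = 7·k + 221 = 312
⇒ k = 13.

13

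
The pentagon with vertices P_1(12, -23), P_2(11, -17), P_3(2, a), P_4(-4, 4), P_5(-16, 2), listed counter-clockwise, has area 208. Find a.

The doubled signed area Σ (x_i y_{i+1} − x_{i+1} y_i) is linear in a.
With a=0 it equals 491; the coefficient of a is 15 (from the two edges through P_3).
So 15·a + 491 = 2·208 = 416 ⇒ a = -5.

-5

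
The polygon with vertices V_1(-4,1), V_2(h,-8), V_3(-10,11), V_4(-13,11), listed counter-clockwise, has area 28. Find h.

The doubled signed area Σ (x_i y_{i+1} − x_{i+1} y_i) is linear in h.
With h=0 it equals 16; the coefficient of h is 10 (from the two edges through V_2).
So 10·h + 16 = 2·28 = 56 ⇒ h = 4.

4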